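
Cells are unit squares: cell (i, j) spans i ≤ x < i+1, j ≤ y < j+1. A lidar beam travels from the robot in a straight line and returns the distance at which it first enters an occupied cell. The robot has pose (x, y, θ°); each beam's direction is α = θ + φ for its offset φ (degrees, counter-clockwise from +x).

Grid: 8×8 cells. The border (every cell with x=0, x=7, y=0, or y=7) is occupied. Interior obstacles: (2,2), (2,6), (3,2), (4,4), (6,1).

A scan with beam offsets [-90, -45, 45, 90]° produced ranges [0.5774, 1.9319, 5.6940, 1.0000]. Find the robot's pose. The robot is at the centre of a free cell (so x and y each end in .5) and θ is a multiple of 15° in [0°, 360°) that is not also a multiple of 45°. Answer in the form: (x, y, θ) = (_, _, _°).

Candidates: 31 free-cell centres × 16 headings = 496 poses. Raycast each; keep the one whose scan matches to 4 dp.
  (2.5, 4.5, 210°): beam 1 = 2.8868 ≠ 0.5774 ✗
  (2.5, 3.5, 60°): beam 1 = 1.0000 ≠ 0.5774 ✗
  (6.5, 5.5, 75°): beam 1 = 0.5176 ≠ 0.5774 ✗
  (2.5, 3.5, 255°): beam 1 = 1.5529 ≠ 0.5774 ✗
  …
  (6.5, 6.5, 210°): r_1=0.5774, r_2=1.9319, r_3=5.6940, r_4=1.0000 — all match ✓
Only this pose fits every beam.

(x, y, θ) = (6.5, 6.5, 210°)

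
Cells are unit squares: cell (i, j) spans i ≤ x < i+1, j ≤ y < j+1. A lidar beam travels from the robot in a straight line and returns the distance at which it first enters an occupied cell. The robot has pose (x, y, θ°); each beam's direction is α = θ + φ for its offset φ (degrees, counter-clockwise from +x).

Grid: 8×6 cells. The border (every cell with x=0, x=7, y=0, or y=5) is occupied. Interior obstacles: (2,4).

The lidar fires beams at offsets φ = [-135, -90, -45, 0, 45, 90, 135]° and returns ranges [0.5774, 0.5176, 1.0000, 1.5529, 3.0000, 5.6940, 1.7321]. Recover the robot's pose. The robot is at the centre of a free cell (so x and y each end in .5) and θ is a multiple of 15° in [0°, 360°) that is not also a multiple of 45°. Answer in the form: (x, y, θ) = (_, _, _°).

Enumerate (i+0.5, j+0.5, θ) over the 23 free cells and 16 admissible headings. For each, cast all 7 beams and compare to the given ranges.
  (5.5, 3.5, 30°): beam 1 = 2.5882 ≠ 0.5774 ✗
  (1.5, 2.5, 345°): beam 2 = 1.5529 ≠ 0.5176 ✗
  (1.5, 2.5, 255°): beam 1 = 1.0000 ≠ 0.5774 ✗
  …
  (1.5, 2.5, 285°): r_1=0.5774, r_2=0.5176, r_3=1.0000, r_4=1.5529, r_5=3.0000, r_6=5.6940, r_7=1.7321 — all match ✓
Unique over the lattice → pose = (1.5, 2.5, 285°).

(x, y, θ) = (1.5, 2.5, 285°)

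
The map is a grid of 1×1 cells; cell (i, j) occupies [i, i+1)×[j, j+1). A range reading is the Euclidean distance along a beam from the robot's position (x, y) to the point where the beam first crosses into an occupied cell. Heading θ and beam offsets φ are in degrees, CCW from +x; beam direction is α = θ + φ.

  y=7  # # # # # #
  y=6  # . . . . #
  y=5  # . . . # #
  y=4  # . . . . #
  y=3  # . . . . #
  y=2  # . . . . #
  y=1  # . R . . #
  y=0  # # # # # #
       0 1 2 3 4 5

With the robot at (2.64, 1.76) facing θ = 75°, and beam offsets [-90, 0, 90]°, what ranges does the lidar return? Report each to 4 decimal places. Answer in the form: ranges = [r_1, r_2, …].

beam 1: φ=-90°, α=345°
  dir = (cos 345°, sin 345°) = (0.9659, -0.2588); from cell (2,1)
  next x-line at t=0.3727, next y-line at t=2.9364; Δt_x=1.0353, Δt_y=3.8637
    x: enter (3,1) at t=0.3727
    x: enter (4,1) at t=1.4080
    x: enter (5,1) at t=2.4433 ← occupied
  → r_1 = 2.4433
beam 2: φ=0°, α=75°
  dir = (cos 75°, sin 75°) = (0.2588, 0.9659); from cell (2,1)
  next x-line at t=1.3909, next y-line at t=0.2485; Δt_x=3.8637, Δt_y=1.0353
    y: enter (2,2) at t=0.2485
    y: enter (2,3) at t=1.2837
    x: enter (3,3) at t=1.3909
    y: enter (3,4) at t=2.3190
    y: enter (3,5) at t=3.3543
    y: enter (3,6) at t=4.3896
    x: enter (4,6) at t=5.2546
    y: enter (4,7) at t=5.4248 ← occupied
  → r_2 = 5.4248
beam 3: φ=90°, α=165°
  dir = (cos 165°, sin 165°) = (-0.9659, 0.2588); from cell (2,1)
  next x-line at t=0.6626, next y-line at t=0.9273; Δt_x=1.0353, Δt_y=3.8637
    x: enter (1,1) at t=0.6626
    y: enter (1,2) at t=0.9273
    x: enter (0,2) at t=1.6979 ← occupied
  → r_3 = 1.6979

ranges = [2.4433, 5.4248, 1.6979]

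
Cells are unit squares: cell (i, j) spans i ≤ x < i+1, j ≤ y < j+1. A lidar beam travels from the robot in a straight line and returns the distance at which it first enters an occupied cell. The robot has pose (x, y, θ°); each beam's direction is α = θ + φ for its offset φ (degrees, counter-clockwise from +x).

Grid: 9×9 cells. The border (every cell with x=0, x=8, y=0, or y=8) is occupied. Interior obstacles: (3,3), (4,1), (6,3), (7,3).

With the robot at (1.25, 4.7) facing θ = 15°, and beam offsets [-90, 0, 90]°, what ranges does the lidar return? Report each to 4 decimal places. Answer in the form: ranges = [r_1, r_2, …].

beam 1: φ=-90°, α=285°
  dir = (cos 285°, sin 285°) = (0.2588, -0.9659); from cell (1,4)
  next x-line at t=2.8978, next y-line at t=0.7247; Δt_x=3.8637, Δt_y=1.0353
    y: enter (1,3) at t=0.7247
    y: enter (1,2) at t=1.7600
    y: enter (1,1) at t=2.7952
    x: enter (2,1) at t=2.8978
    y: enter (2,0) at t=3.8305 ← occupied
  → r_1 = 3.8305
beam 2: φ=0°, α=15°
  dir = (cos 15°, sin 15°) = (0.9659, 0.2588); from cell (1,4)
  next x-line at t=0.7765, next y-line at t=1.1591; Δt_x=1.0353, Δt_y=3.8637
    x: enter (2,4) at t=0.7765
    y: enter (2,5) at t=1.1591
    x: enter (3,5) at t=1.8117
    x: enter (4,5) at t=2.8470
    x: enter (5,5) at t=3.8823
    x: enter (6,5) at t=4.9176
    y: enter (6,6) at t=5.0228
    x: enter (7,6) at t=5.9528
    x: enter (8,6) at t=6.9881 ← occupied
  → r_2 = 6.9881
beam 3: φ=90°, α=105°
  dir = (cos 105°, sin 105°) = (-0.2588, 0.9659); from cell (1,4)
  next x-line at t=0.9659, next y-line at t=0.3106; Δt_x=3.8637, Δt_y=1.0353
    y: enter (1,5) at t=0.3106
    x: enter (0,5) at t=0.9659 ← occupied
  → r_3 = 0.9659

ranges = [3.8305, 6.9881, 0.9659]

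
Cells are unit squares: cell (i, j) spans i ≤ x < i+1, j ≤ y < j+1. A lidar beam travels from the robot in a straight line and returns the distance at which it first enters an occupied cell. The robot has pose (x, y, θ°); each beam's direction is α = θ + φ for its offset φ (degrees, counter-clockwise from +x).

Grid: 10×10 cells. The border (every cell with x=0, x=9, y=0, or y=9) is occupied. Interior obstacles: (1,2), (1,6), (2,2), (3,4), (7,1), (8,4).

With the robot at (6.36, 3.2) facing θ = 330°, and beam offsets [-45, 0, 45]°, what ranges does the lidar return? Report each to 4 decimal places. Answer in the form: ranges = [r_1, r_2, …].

ranges = [2.2776, 3.0484, 2.7331]

beam 1: φ=-45°, α=285°
  d=(0.2588,-0.9659)  start (6,3)  tX=2.4728 tY=0.2071  stride 1/|dx|=3.8637 1/|dy|=1.0353
    cross y-line → (6,2), t=0.2071
    cross y-line → (6,1), t=1.2423
    cross y-line → (6,0), t=2.2776 (wall)
  → r_1 = 2.2776
beam 2: φ=0°, α=330°
  d=(0.8660,-0.5000)  start (6,3)  tX=0.7390 tY=0.4000  stride 1/|dx|=1.1547 1/|dy|=2.0000
    cross y-line → (6,2), t=0.4000
    cross x-line → (7,2), t=0.7390
    cross x-line → (8,2), t=1.8937
    cross y-line → (8,1), t=2.4000
    cross x-line → (9,1), t=3.0484 (wall)
  → r_2 = 3.0484
beam 3: φ=45°, α=15°
  d=(0.9659,0.2588)  start (6,3)  tX=0.6626 tY=3.0910  stride 1/|dx|=1.0353 1/|dy|=3.8637
    cross x-line → (7,3), t=0.6626
    cross x-line → (8,3), t=1.6979
    cross x-line → (9,3), t=2.7331 (wall)
  → r_3 = 2.7331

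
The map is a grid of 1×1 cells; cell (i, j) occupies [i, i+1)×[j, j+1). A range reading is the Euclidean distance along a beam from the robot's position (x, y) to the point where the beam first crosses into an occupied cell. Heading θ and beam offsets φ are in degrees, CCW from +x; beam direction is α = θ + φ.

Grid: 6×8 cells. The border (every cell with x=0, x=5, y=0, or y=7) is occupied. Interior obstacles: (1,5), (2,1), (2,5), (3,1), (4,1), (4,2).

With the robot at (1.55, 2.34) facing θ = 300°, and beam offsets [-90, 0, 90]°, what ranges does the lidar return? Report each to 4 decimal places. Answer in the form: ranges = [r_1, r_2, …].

beam 1: φ=-90°, α=210°
  direction (-0.8660, -0.5000); cell (1,2); t to first gridline: x 0.6351, y 0.6800 (then +1.1547 / +2.0000)
    (0,2) via x @ 0.6351  # hit
  → r_1 = 0.6351
beam 2: φ=0°, α=300°
  direction (0.5000, -0.8660); cell (1,2); t to first gridline: x 0.9000, y 0.3926 (then +2.0000 / +1.1547)
    (1,1) via y @ 0.3926
    (2,1) via x @ 0.9000  # hit
  → r_2 = 0.9000
beam 3: φ=90°, α=30°
  direction (0.8660, 0.5000); cell (1,2); t to first gridline: x 0.5196, y 1.3200 (then +1.1547 / +2.0000)
    (2,2) via x @ 0.5196
    (2,3) via y @ 1.3200
    (3,3) via x @ 1.6743
    (4,3) via x @ 2.8290
    (4,4) via y @ 3.3200
    (5,4) via x @ 3.9837  # hit
  → r_3 = 3.9837

ranges = [0.6351, 0.9000, 3.9837]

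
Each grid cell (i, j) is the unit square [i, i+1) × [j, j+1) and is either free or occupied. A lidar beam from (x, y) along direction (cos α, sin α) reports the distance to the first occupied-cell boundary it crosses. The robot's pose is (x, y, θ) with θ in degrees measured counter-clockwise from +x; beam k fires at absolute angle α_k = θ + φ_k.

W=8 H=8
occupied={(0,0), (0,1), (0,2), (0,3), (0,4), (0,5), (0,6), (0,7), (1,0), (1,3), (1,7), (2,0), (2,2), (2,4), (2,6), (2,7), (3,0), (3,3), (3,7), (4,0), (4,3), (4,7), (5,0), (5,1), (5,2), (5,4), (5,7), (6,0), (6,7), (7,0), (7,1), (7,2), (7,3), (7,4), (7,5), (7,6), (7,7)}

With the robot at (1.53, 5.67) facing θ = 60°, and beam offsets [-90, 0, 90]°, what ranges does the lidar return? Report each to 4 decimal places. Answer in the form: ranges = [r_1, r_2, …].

beam 1: φ=-90°, α=330°
  cosα=0.8660 sinα=-0.5000 | (1,5) | tMaxX 0.5427 tMaxY 1.3400 | tΔX 1.1547 tΔY 2.0000
    t=0.5427 [x] (2,5)
    t=1.3400 [y] (2,4) — stop
  → r_1 = 1.3400
beam 2: φ=0°, α=60°
  cosα=0.5000 sinα=0.8660 | (1,5) | tMaxX 0.9400 tMaxY 0.3811 | tΔX 2.0000 tΔY 1.1547
    t=0.3811 [y] (1,6)
    t=0.9400 [x] (2,6) — stop
  → r_2 = 0.9400
beam 3: φ=90°, α=150°
  cosα=-0.8660 sinα=0.5000 | (1,5) | tMaxX 0.6120 tMaxY 0.6600 | tΔX 1.1547 tΔY 2.0000
    t=0.6120 [x] (0,5) — stop
  → r_3 = 0.6120

ranges = [1.3400, 0.9400, 0.6120]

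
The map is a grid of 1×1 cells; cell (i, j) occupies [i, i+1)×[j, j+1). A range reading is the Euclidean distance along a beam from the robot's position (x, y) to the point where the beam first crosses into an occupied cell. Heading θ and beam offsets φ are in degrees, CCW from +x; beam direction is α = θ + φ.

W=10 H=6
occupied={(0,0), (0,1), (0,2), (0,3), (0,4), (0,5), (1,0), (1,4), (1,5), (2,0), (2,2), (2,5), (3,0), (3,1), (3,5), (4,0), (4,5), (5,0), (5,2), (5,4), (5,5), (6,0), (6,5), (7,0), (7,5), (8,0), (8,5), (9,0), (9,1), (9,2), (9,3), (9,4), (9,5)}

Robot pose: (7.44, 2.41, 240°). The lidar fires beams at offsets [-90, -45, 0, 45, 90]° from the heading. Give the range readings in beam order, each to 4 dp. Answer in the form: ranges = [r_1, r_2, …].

beam 1: φ=-90°, α=150°
  dir = (cos 150°, sin 150°) = (-0.8660, 0.5000); from cell (7,2)
  next x-line at t=0.5081, next y-line at t=1.1800; Δt_x=1.1547, Δt_y=2.0000
    x: enter (6,2) at t=0.5081
    y: enter (6,3) at t=1.1800
    x: enter (5,3) at t=1.6628
    x: enter (4,3) at t=2.8175
    y: enter (4,4) at t=3.1800
    x: enter (3,4) at t=3.9722
    x: enter (2,4) at t=5.1269
    y: enter (2,5) at t=5.1800 ← occupied
  → r_1 = 5.1800
beam 2: φ=-45°, α=195°
  dir = (cos 195°, sin 195°) = (-0.9659, -0.2588); from cell (7,2)
  next x-line at t=0.4555, next y-line at t=1.5841; Δt_x=1.0353, Δt_y=3.8637
    x: enter (6,2) at t=0.4555
    x: enter (5,2) at t=1.4908 ← occupied
  → r_2 = 1.4908
beam 3: φ=0°, α=240°
  dir = (cos 240°, sin 240°) = (-0.5000, -0.8660); from cell (7,2)
  next x-line at t=0.8800, next y-line at t=0.4734; Δt_x=2.0000, Δt_y=1.1547
    y: enter (7,1) at t=0.4734
    x: enter (6,1) at t=0.8800
    y: enter (6,0) at t=1.6281 ← occupied
  → r_3 = 1.6281
beam 4: φ=45°, α=285°
  dir = (cos 285°, sin 285°) = (0.2588, -0.9659); from cell (7,2)
  next x-line at t=2.1637, next y-line at t=0.4245; Δt_x=3.8637, Δt_y=1.0353
    y: enter (7,1) at t=0.4245
    y: enter (7,0) at t=1.4597 ← occupied
  → r_4 = 1.4597
beam 5: φ=90°, α=330°
  dir = (cos 330°, sin 330°) = (0.8660, -0.5000); from cell (7,2)
  next x-line at t=0.6466, next y-line at t=0.8200; Δt_x=1.1547, Δt_y=2.0000
    x: enter (8,2) at t=0.6466
    y: enter (8,1) at t=0.8200
    x: enter (9,1) at t=1.8013 ← occupied
  → r_5 = 1.8013

ranges = [5.1800, 1.4908, 1.6281, 1.4597, 1.8013]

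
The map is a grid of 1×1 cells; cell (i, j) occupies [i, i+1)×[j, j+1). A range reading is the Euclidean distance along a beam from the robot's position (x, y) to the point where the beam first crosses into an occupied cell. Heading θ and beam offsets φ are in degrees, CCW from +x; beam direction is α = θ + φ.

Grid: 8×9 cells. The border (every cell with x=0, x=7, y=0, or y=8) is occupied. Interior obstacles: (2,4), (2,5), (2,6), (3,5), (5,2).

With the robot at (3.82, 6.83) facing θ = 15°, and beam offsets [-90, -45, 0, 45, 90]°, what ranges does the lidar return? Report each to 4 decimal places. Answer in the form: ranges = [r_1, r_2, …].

ranges = [4.5592, 3.6719, 3.2922, 1.3510, 1.2113]

beam 1: φ=-90°, α=285°
  direction (0.2588, -0.9659); cell (3,6); t to first gridline: x 0.6955, y 0.8593 (then +3.8637 / +1.0353)
    (4,6) via x @ 0.6955
    (4,5) via y @ 0.8593
    (4,4) via y @ 1.8946
    (4,3) via y @ 2.9298
    (4,2) via y @ 3.9651
    (5,2) via x @ 4.5592  # hit
  → r_1 = 4.5592
beam 2: φ=-45°, α=330°
  direction (0.8660, -0.5000); cell (3,6); t to first gridline: x 0.2078, y 1.6600 (then +1.1547 / +2.0000)
    (4,6) via x @ 0.2078
    (5,6) via x @ 1.3625
    (5,5) via y @ 1.6600
    (6,5) via x @ 2.5172
    (6,4) via y @ 3.6600
    (7,4) via x @ 3.6719  # hit
  → r_2 = 3.6719
beam 3: φ=0°, α=15°
  direction (0.9659, 0.2588); cell (3,6); t to first gridline: x 0.1863, y 0.6568 (then +1.0353 / +3.8637)
    (4,6) via x @ 0.1863
    (4,7) via y @ 0.6568
    (5,7) via x @ 1.2216
    (6,7) via x @ 2.2569
    (7,7) via x @ 3.2922  # hit
  → r_3 = 3.2922
beam 4: φ=45°, α=60°
  direction (0.5000, 0.8660); cell (3,6); t to first gridline: x 0.3600, y 0.1963 (then +2.0000 / +1.1547)
    (3,7) via y @ 0.1963
    (4,7) via x @ 0.3600
    (4,8) via y @ 1.3510  # hit
  → r_4 = 1.3510
beam 5: φ=90°, α=105°
  direction (-0.2588, 0.9659); cell (3,6); t to first gridline: x 3.1682, y 0.1760 (then +3.8637 / +1.0353)
    (3,7) via y @ 0.1760
    (3,8) via y @ 1.2113  # hit
  → r_5 = 1.2113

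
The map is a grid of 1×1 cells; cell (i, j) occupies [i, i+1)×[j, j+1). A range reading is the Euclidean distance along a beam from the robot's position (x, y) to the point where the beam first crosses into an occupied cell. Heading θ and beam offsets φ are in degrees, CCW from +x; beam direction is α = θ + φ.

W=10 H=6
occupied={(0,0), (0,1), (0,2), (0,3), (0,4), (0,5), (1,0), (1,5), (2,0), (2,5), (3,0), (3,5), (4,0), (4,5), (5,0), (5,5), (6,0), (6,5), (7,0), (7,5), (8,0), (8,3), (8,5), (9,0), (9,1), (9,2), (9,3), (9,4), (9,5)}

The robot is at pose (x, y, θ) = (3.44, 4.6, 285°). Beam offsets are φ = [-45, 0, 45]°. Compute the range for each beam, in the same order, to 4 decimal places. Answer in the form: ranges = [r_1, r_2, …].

beam 1: φ=-45°, α=240°
  cosα=-0.5000 sinα=-0.8660 | (3,4) | tMaxX 0.8800 tMaxY 0.6928 | tΔX 2.0000 tΔY 1.1547
    t=0.6928 [y] (3,3)
    t=0.8800 [x] (2,3)
    t=1.8475 [y] (2,2)
    t=2.8800 [x] (1,2)
    t=3.0022 [y] (1,1)
    t=4.1569 [y] (1,0) — stop
  → r_1 = 4.1569
beam 2: φ=0°, α=285°
  cosα=0.2588 sinα=-0.9659 | (3,4) | tMaxX 2.1637 tMaxY 0.6212 | tΔX 3.8637 tΔY 1.0353
    t=0.6212 [y] (3,3)
    t=1.6564 [y] (3,2)
    t=2.1637 [x] (4,2)
    t=2.6917 [y] (4,1)
    t=3.7270 [y] (4,0) — stop
  → r_2 = 3.7270
beam 3: φ=45°, α=330°
  cosα=0.8660 sinα=-0.5000 | (3,4) | tMaxX 0.6466 tMaxY 1.2000 | tΔX 1.1547 tΔY 2.0000
    t=0.6466 [x] (4,4)
    t=1.2000 [y] (4,3)
    t=1.8013 [x] (5,3)
    t=2.9560 [x] (6,3)
    t=3.2000 [y] (6,2)
    t=4.1107 [x] (7,2)
    t=5.2000 [y] (7,1)
    t=5.2654 [x] (8,1)
    t=6.4201 [x] (9,1) — stop
  → r_3 = 6.4201

ranges = [4.1569, 3.7270, 6.4201]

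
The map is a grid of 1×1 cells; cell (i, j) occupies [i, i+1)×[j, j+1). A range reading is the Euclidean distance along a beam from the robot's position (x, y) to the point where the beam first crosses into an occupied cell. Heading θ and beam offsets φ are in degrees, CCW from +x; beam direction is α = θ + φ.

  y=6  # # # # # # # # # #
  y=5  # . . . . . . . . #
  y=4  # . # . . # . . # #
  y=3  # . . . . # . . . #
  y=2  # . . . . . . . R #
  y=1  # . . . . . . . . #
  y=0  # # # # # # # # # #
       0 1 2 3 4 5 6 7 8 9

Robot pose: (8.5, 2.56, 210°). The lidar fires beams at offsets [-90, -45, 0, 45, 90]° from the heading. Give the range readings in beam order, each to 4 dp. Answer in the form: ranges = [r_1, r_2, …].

ranges = [3.9722, 2.5882, 3.1200, 1.6150, 1.0000]

beam 1: φ=-90°, α=120°
  direction (-0.5000, 0.8660); cell (8,2); t to first gridline: x 1.0000, y 0.5081 (then +2.0000 / +1.1547)
    (8,3) via y @ 0.5081
    (7,3) via x @ 1.0000
    (7,4) via y @ 1.6628
    (7,5) via y @ 2.8175
    (6,5) via x @ 3.0000
    (6,6) via y @ 3.9722  # hit
  → r_1 = 3.9722
beam 2: φ=-45°, α=165°
  direction (-0.9659, 0.2588); cell (8,2); t to first gridline: x 0.5176, y 1.7000 (then +1.0353 / +3.8637)
    (7,2) via x @ 0.5176
    (6,2) via x @ 1.5529
    (6,3) via y @ 1.7000
    (5,3) via x @ 2.5882  # hit
  → r_2 = 2.5882
beam 3: φ=0°, α=210°
  direction (-0.8660, -0.5000); cell (8,2); t to first gridline: x 0.5774, y 1.1200 (then +1.1547 / +2.0000)
    (7,2) via x @ 0.5774
    (7,1) via y @ 1.1200
    (6,1) via x @ 1.7321
    (5,1) via x @ 2.8868
    (5,0) via y @ 3.1200  # hit
  → r_3 = 3.1200
beam 4: φ=45°, α=255°
  direction (-0.2588, -0.9659); cell (8,2); t to first gridline: x 1.9319, y 0.5798 (then +3.8637 / +1.0353)
    (8,1) via y @ 0.5798
    (8,0) via y @ 1.6150  # hit
  → r_4 = 1.6150
beam 5: φ=90°, α=300°
  direction (0.5000, -0.8660); cell (8,2); t to first gridline: x 1.0000, y 0.6466 (then +2.0000 / +1.1547)
    (8,1) via y @ 0.6466
    (9,1) via x @ 1.0000  # hit
  → r_5 = 1.0000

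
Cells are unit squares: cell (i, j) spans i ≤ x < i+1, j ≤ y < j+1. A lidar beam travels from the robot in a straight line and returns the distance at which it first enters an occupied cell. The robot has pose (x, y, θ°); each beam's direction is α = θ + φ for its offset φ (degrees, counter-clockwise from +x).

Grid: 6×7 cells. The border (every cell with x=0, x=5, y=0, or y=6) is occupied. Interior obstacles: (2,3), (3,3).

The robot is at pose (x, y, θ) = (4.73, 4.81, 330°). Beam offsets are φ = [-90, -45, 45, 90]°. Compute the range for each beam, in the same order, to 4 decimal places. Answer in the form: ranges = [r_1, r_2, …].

ranges = [1.4600, 1.0432, 0.2795, 0.5400]

beam 1: φ=-90°, α=240°
  cosα=-0.5000 sinα=-0.8660 | (4,4) | tMaxX 1.4600 tMaxY 0.9353 | tΔX 2.0000 tΔY 1.1547
    t=0.9353 [y] (4,3)
    t=1.4600 [x] (3,3) — stop
  → r_1 = 1.4600
beam 2: φ=-45°, α=285°
  cosα=0.2588 sinα=-0.9659 | (4,4) | tMaxX 1.0432 tMaxY 0.8386 | tΔX 3.8637 tΔY 1.0353
    t=0.8386 [y] (4,3)
    t=1.0432 [x] (5,3) — stop
  → r_2 = 1.0432
beam 3: φ=45°, α=15°
  cosα=0.9659 sinα=0.2588 | (4,4) | tMaxX 0.2795 tMaxY 0.7341 | tΔX 1.0353 tΔY 3.8637
    t=0.2795 [x] (5,4) — stop
  → r_3 = 0.2795
beam 4: φ=90°, α=60°
  cosα=0.5000 sinα=0.8660 | (4,4) | tMaxX 0.5400 tMaxY 0.2194 | tΔX 2.0000 tΔY 1.1547
    t=0.2194 [y] (4,5)
    t=0.5400 [x] (5,5) — stop
  → r_4 = 0.5400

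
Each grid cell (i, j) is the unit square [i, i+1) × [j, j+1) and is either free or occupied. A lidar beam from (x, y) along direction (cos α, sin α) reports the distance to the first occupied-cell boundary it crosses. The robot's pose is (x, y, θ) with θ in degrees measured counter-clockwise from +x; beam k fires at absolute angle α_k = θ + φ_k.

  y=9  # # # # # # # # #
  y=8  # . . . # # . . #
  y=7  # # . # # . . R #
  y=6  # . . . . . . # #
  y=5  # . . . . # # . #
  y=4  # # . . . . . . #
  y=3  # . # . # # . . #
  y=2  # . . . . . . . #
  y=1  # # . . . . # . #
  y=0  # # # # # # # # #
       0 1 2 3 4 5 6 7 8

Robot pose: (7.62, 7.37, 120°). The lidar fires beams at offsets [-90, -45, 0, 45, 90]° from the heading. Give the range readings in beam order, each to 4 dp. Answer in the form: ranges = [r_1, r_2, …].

ranges = [0.4388, 1.4682, 1.8822, 2.4341, 2.7400]

beam 1: φ=-90°, α=30°
  dir = (cos 30°, sin 30°) = (0.8660, 0.5000); from cell (7,7)
  next x-line at t=0.4388, next y-line at t=1.2600; Δt_x=1.1547, Δt_y=2.0000
    x: enter (8,7) at t=0.4388 ← occupied
  → r_1 = 0.4388
beam 2: φ=-45°, α=75°
  dir = (cos 75°, sin 75°) = (0.2588, 0.9659); from cell (7,7)
  next x-line at t=1.4682, next y-line at t=0.6522; Δt_x=3.8637, Δt_y=1.0353
    y: enter (7,8) at t=0.6522
    x: enter (8,8) at t=1.4682 ← occupied
  → r_2 = 1.4682
beam 3: φ=0°, α=120°
  dir = (cos 120°, sin 120°) = (-0.5000, 0.8660); from cell (7,7)
  next x-line at t=1.2400, next y-line at t=0.7275; Δt_x=2.0000, Δt_y=1.1547
    y: enter (7,8) at t=0.7275
    x: enter (6,8) at t=1.2400
    y: enter (6,9) at t=1.8822 ← occupied
  → r_3 = 1.8822
beam 4: φ=45°, α=165°
  dir = (cos 165°, sin 165°) = (-0.9659, 0.2588); from cell (7,7)
  next x-line at t=0.6419, next y-line at t=2.4341; Δt_x=1.0353, Δt_y=3.8637
    x: enter (6,7) at t=0.6419
    x: enter (5,7) at t=1.6771
    y: enter (5,8) at t=2.4341 ← occupied
  → r_4 = 2.4341
beam 5: φ=90°, α=210°
  dir = (cos 210°, sin 210°) = (-0.8660, -0.5000); from cell (7,7)
  next x-line at t=0.7159, next y-line at t=0.7400; Δt_x=1.1547, Δt_y=2.0000
    x: enter (6,7) at t=0.7159
    y: enter (6,6) at t=0.7400
    x: enter (5,6) at t=1.8706
    y: enter (5,5) at t=2.7400 ← occupied
  → r_5 = 2.7400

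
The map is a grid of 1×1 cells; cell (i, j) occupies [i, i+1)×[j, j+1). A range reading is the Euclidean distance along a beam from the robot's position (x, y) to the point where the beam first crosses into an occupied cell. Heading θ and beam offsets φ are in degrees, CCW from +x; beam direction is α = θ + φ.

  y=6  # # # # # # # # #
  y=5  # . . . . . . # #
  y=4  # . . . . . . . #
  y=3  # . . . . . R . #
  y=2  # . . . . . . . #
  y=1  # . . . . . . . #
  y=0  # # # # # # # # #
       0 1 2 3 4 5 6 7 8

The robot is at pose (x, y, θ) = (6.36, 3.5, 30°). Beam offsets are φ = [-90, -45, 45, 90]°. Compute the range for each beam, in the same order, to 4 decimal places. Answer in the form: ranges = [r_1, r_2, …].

ranges = [2.8868, 1.6979, 2.4728, 2.8868]

beam 1: φ=-90°, α=300°
  direction (0.5000, -0.8660); cell (6,3); t to first gridline: x 1.2800, y 0.5774 (then +2.0000 / +1.1547)
    (6,2) via y @ 0.5774
    (7,2) via x @ 1.2800
    (7,1) via y @ 1.7321
    (7,0) via y @ 2.8868  # hit
  → r_1 = 2.8868
beam 2: φ=-45°, α=345°
  direction (0.9659, -0.2588); cell (6,3); t to first gridline: x 0.6626, y 1.9319 (then +1.0353 / +3.8637)
    (7,3) via x @ 0.6626
    (8,3) via x @ 1.6979  # hit
  → r_2 = 1.6979
beam 3: φ=45°, α=75°
  direction (0.2588, 0.9659); cell (6,3); t to first gridline: x 2.4728, y 0.5176 (then +3.8637 / +1.0353)
    (6,4) via y @ 0.5176
    (6,5) via y @ 1.5529
    (7,5) via x @ 2.4728  # hit
  → r_3 = 2.4728
beam 4: φ=90°, α=120°
  direction (-0.5000, 0.8660); cell (6,3); t to first gridline: x 0.7200, y 0.5774 (then +2.0000 / +1.1547)
    (6,4) via y @ 0.5774
    (5,4) via x @ 0.7200
    (5,5) via y @ 1.7321
    (4,5) via x @ 2.7200
    (4,6) via y @ 2.8868  # hit
  → r_4 = 2.8868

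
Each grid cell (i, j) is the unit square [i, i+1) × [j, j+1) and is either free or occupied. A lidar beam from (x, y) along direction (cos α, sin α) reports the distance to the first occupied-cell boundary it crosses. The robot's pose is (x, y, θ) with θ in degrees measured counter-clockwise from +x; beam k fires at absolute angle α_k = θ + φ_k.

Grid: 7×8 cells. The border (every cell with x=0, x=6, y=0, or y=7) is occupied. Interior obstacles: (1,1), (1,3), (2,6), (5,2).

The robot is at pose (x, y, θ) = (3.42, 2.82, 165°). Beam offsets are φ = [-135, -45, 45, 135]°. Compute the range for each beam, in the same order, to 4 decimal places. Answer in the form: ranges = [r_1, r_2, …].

beam 1: φ=-135°, α=30°
  d=(0.8660,0.5000)  start (3,2)  tX=0.6697 tY=0.3600  stride 1/|dx|=1.1547 1/|dy|=2.0000
    cross y-line → (3,3), t=0.3600
    cross x-line → (4,3), t=0.6697
    cross x-line → (5,3), t=1.8244
    cross y-line → (5,4), t=2.3600
    cross x-line → (6,4), t=2.9791 (wall)
  → r_1 = 2.9791
beam 2: φ=-45°, α=120°
  d=(-0.5000,0.8660)  start (3,2)  tX=0.8400 tY=0.2078  stride 1/|dx|=2.0000 1/|dy|=1.1547
    cross y-line → (3,3), t=0.2078
    cross x-line → (2,3), t=0.8400
    cross y-line → (2,4), t=1.3625
    cross y-line → (2,5), t=2.5172
    cross x-line → (1,5), t=2.8400
    cross y-line → (1,6), t=3.6719
    cross y-line → (1,7), t=4.8266 (wall)
  → r_2 = 4.8266
beam 3: φ=45°, α=210°
  d=(-0.8660,-0.5000)  start (3,2)  tX=0.4850 tY=1.6400  stride 1/|dx|=1.1547 1/|dy|=2.0000
    cross x-line → (2,2), t=0.4850
    cross x-line → (1,2), t=1.6397
    cross y-line → (1,1), t=1.6400 (wall)
  → r_3 = 1.6400
beam 4: φ=135°, α=300°
  d=(0.5000,-0.8660)  start (3,2)  tX=1.1600 tY=0.9469  stride 1/|dx|=2.0000 1/|dy|=1.1547
    cross y-line → (3,1), t=0.9469
    cross x-line → (4,1), t=1.1600
    cross y-line → (4,0), t=2.1016 (wall)
  → r_4 = 2.1016

ranges = [2.9791, 4.8266, 1.6400, 2.1016]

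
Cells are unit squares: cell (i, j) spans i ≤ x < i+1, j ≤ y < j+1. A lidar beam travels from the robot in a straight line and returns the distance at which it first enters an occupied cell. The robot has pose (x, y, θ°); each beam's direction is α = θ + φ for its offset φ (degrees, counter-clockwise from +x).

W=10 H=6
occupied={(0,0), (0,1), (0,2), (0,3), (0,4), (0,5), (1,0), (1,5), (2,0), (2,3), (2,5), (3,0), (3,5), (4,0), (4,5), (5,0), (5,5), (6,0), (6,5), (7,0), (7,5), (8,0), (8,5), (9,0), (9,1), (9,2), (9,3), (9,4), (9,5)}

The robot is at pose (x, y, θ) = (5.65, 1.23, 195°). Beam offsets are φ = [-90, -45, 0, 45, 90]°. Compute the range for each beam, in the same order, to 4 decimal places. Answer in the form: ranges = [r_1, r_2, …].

ranges = [3.9030, 3.5400, 0.8887, 0.2656, 0.2381]

beam 1: φ=-90°, α=105°
  dir = (cos 105°, sin 105°) = (-0.2588, 0.9659); from cell (5,1)
  next x-line at t=2.5114, next y-line at t=0.7972; Δt_x=3.8637, Δt_y=1.0353
    y: enter (5,2) at t=0.7972
    y: enter (5,3) at t=1.8324
    x: enter (4,3) at t=2.5114
    y: enter (4,4) at t=2.8677
    y: enter (4,5) at t=3.9030 ← occupied
  → r_1 = 3.9030
beam 2: φ=-45°, α=150°
  dir = (cos 150°, sin 150°) = (-0.8660, 0.5000); from cell (5,1)
  next x-line at t=0.7506, next y-line at t=1.5400; Δt_x=1.1547, Δt_y=2.0000
    x: enter (4,1) at t=0.7506
    y: enter (4,2) at t=1.5400
    x: enter (3,2) at t=1.9053
    x: enter (2,2) at t=3.0600
    y: enter (2,3) at t=3.5400 ← occupied
  → r_2 = 3.5400
beam 3: φ=0°, α=195°
  dir = (cos 195°, sin 195°) = (-0.9659, -0.2588); from cell (5,1)
  next x-line at t=0.6729, next y-line at t=0.8887; Δt_x=1.0353, Δt_y=3.8637
    x: enter (4,1) at t=0.6729
    y: enter (4,0) at t=0.8887 ← occupied
  → r_3 = 0.8887
beam 4: φ=45°, α=240°
  dir = (cos 240°, sin 240°) = (-0.5000, -0.8660); from cell (5,1)
  next x-line at t=1.3000, next y-line at t=0.2656; Δt_x=2.0000, Δt_y=1.1547
    y: enter (5,0) at t=0.2656 ← occupied
  → r_4 = 0.2656
beam 5: φ=90°, α=285°
  dir = (cos 285°, sin 285°) = (0.2588, -0.9659); from cell (5,1)
  next x-line at t=1.3523, next y-line at t=0.2381; Δt_x=3.8637, Δt_y=1.0353
    y: enter (5,0) at t=0.2381 ← occupied
  → r_5 = 0.2381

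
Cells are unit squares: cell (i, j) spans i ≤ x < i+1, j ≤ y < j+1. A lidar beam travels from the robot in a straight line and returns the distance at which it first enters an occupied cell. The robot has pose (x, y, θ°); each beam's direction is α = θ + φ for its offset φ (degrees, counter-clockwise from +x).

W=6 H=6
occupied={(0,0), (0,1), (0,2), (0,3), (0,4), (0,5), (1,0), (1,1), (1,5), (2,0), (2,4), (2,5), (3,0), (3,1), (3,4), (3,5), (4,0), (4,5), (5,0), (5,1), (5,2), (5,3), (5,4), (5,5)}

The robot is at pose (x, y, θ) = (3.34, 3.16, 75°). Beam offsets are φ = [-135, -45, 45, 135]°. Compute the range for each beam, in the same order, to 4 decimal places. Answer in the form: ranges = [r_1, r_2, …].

beam 1: φ=-135°, α=300°
  cosα=0.5000 sinα=-0.8660 | (3,3) | tMaxX 1.3200 tMaxY 0.1848 | tΔX 2.0000 tΔY 1.1547
    t=0.1848 [y] (3,2)
    t=1.3200 [x] (4,2)
    t=1.3395 [y] (4,1)
    t=2.4942 [y] (4,0) — stop
  → r_1 = 2.4942
beam 2: φ=-45°, α=30°
  cosα=0.8660 sinα=0.5000 | (3,3) | tMaxX 0.7621 tMaxY 1.6800 | tΔX 1.1547 tΔY 2.0000
    t=0.7621 [x] (4,3)
    t=1.6800 [y] (4,4)
    t=1.9168 [x] (5,4) — stop
  → r_2 = 1.9168
beam 3: φ=45°, α=120°
  cosα=-0.5000 sinα=0.8660 | (3,3) | tMaxX 0.6800 tMaxY 0.9699 | tΔX 2.0000 tΔY 1.1547
    t=0.6800 [x] (2,3)
    t=0.9699 [y] (2,4) — stop
  → r_3 = 0.9699
beam 4: φ=135°, α=210°
  cosα=-0.8660 sinα=-0.5000 | (3,3) | tMaxX 0.3926 tMaxY 0.3200 | tΔX 1.1547 tΔY 2.0000
    t=0.3200 [y] (3,2)
    t=0.3926 [x] (2,2)
    t=1.5473 [x] (1,2)
    t=2.3200 [y] (1,1) — stop
  → r_4 = 2.3200

ranges = [2.4942, 1.9168, 0.9699, 2.3200]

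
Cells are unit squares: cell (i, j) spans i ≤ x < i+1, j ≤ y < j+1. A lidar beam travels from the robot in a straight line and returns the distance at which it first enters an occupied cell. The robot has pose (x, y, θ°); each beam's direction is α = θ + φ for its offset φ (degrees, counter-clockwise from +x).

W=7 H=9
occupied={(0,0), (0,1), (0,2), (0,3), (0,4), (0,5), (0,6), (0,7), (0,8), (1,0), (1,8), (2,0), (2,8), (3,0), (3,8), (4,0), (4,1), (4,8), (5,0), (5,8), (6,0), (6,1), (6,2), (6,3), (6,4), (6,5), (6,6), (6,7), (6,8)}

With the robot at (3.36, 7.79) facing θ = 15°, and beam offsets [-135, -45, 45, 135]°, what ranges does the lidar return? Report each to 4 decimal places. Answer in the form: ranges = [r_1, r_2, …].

beam 1: φ=-135°, α=240°
  dir = (cos 240°, sin 240°) = (-0.5000, -0.8660); from cell (3,7)
  next x-line at t=0.7200, next y-line at t=0.9122; Δt_x=2.0000, Δt_y=1.1547
    x: enter (2,7) at t=0.7200
    y: enter (2,6) at t=0.9122
    y: enter (2,5) at t=2.0669
    x: enter (1,5) at t=2.7200
    y: enter (1,4) at t=3.2216
    y: enter (1,3) at t=4.3763
    x: enter (0,3) at t=4.7200 ← occupied
  → r_1 = 4.7200
beam 2: φ=-45°, α=330°
  dir = (cos 330°, sin 330°) = (0.8660, -0.5000); from cell (3,7)
  next x-line at t=0.7390, next y-line at t=1.5800; Δt_x=1.1547, Δt_y=2.0000
    x: enter (4,7) at t=0.7390
    y: enter (4,6) at t=1.5800
    x: enter (5,6) at t=1.8937
    x: enter (6,6) at t=3.0484 ← occupied
  → r_2 = 3.0484
beam 3: φ=45°, α=60°
  dir = (cos 60°, sin 60°) = (0.5000, 0.8660); from cell (3,7)
  next x-line at t=1.2800, next y-line at t=0.2425; Δt_x=2.0000, Δt_y=1.1547
    y: enter (3,8) at t=0.2425 ← occupied
  → r_3 = 0.2425
beam 4: φ=135°, α=150°
  dir = (cos 150°, sin 150°) = (-0.8660, 0.5000); from cell (3,7)
  next x-line at t=0.4157, next y-line at t=0.4200; Δt_x=1.1547, Δt_y=2.0000
    x: enter (2,7) at t=0.4157
    y: enter (2,8) at t=0.4200 ← occupied
  → r_4 = 0.4200

ranges = [4.7200, 3.0484, 0.2425, 0.4200]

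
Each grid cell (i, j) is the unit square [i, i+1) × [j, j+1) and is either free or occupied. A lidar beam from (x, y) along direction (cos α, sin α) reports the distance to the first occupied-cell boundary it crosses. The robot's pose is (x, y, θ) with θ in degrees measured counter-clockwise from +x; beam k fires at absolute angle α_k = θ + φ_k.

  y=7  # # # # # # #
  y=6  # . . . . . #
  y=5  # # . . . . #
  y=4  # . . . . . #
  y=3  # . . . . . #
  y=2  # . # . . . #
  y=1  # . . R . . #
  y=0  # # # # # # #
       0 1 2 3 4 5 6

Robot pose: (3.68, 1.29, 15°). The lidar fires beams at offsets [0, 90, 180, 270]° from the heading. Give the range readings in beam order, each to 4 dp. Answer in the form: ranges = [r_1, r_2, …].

ranges = [2.4018, 5.9114, 1.1205, 0.3002]

beam 1: φ=0°, α=15°
  dir = (cos 15°, sin 15°) = (0.9659, 0.2588); from cell (3,1)
  next x-line at t=0.3313, next y-line at t=2.7432; Δt_x=1.0353, Δt_y=3.8637
    x: enter (4,1) at t=0.3313
    x: enter (5,1) at t=1.3666
    x: enter (6,1) at t=2.4018 ← occupied
  → r_1 = 2.4018
beam 2: φ=90°, α=105°
  dir = (cos 105°, sin 105°) = (-0.2588, 0.9659); from cell (3,1)
  next x-line at t=2.6273, next y-line at t=0.7350; Δt_x=3.8637, Δt_y=1.0353
    y: enter (3,2) at t=0.7350
    y: enter (3,3) at t=1.7703
    x: enter (2,3) at t=2.6273
    y: enter (2,4) at t=2.8056
    y: enter (2,5) at t=3.8409
    y: enter (2,6) at t=4.8762
    y: enter (2,7) at t=5.9114 ← occupied
  → r_2 = 5.9114
beam 3: φ=180°, α=195°
  dir = (cos 195°, sin 195°) = (-0.9659, -0.2588); from cell (3,1)
  next x-line at t=0.7040, next y-line at t=1.1205; Δt_x=1.0353, Δt_y=3.8637
    x: enter (2,1) at t=0.7040
    y: enter (2,0) at t=1.1205 ← occupied
  → r_3 = 1.1205
beam 4: φ=270°, α=285°
  dir = (cos 285°, sin 285°) = (0.2588, -0.9659); from cell (3,1)
  next x-line at t=1.2364, next y-line at t=0.3002; Δt_x=3.8637, Δt_y=1.0353
    y: enter (3,0) at t=0.3002 ← occupied
  → r_4 = 0.3002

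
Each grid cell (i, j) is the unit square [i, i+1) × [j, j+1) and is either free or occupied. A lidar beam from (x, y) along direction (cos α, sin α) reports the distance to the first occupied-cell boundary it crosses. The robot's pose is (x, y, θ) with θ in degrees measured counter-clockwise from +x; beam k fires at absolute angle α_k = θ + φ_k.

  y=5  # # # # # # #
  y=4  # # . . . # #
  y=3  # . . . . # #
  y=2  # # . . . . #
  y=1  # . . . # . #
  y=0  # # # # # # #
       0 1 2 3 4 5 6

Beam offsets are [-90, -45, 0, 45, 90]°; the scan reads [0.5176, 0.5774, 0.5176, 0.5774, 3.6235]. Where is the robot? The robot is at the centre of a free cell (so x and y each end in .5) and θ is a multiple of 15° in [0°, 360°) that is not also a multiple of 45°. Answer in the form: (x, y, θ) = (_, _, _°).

(x, y, θ) = (3.5, 1.5, 345°)

The pose lattice has 15·16 = 240 candidates. Test each by forward raycasting.
  (4.5, 3.5, 15°): beam 1 = 1.5529 ≠ 0.5176 ✗
  (2.5, 2.5, 240°): beam 1 = 0.5774 ≠ 0.5176 ✗
  (2.5, 1.5, 255°): beam 1 = 1.5529 ≠ 0.5176 ✗
  (3.5, 1.5, 195°): beam 1 = 3.6235 ≠ 0.5176 ✗
  …
  (3.5, 1.5, 345°): r_1=0.5176, r_2=0.5774, r_3=0.5176, r_4=0.5774, r_5=3.6235 — all match ✓
No second candidate reproduces the full scan.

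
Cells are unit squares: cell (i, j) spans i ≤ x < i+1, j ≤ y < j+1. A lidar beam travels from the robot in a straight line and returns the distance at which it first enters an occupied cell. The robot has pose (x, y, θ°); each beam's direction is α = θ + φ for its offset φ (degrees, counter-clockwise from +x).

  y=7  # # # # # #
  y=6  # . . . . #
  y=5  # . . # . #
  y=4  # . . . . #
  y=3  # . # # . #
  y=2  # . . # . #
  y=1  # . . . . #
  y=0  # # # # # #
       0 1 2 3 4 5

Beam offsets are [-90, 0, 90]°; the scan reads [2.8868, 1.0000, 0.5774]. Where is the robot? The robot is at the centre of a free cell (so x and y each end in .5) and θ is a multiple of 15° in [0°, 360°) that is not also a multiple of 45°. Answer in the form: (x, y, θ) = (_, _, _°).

Enumerate (i+0.5, j+0.5, θ) over the 20 free cells and 16 admissible headings. For each, cast all 3 beams and compare to the given ranges.
  (1.5, 4.5, 330°): beam 1 = 1.0000 ≠ 2.8868 ✗
  (1.5, 5.5, 75°): beam 1 = 1.5529 ≠ 2.8868 ✗
  (2.5, 5.5, 120°): beam 1 = 0.5774 ≠ 2.8868 ✗
  (4.5, 4.5, 75°): beam 1 = 0.5176 ≠ 2.8868 ✗
  …
  (1.5, 6.5, 30°): r_1=2.8868, r_2=1.0000, r_3=0.5774 — all match ✓
Unique over the lattice → pose = (1.5, 6.5, 30°).

(x, y, θ) = (1.5, 6.5, 30°)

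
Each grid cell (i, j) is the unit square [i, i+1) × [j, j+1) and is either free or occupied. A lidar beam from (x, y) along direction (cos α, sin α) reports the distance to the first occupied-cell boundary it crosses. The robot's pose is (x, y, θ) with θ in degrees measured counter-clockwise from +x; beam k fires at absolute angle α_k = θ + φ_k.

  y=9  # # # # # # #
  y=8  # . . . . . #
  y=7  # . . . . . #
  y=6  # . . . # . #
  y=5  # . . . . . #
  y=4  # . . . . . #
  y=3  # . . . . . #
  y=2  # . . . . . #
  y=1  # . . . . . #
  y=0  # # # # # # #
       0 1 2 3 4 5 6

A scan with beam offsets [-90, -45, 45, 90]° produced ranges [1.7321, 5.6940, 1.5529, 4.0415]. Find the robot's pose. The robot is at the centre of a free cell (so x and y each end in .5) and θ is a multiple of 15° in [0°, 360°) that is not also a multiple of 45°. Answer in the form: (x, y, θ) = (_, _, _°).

(x, y, θ) = (2.5, 6.5, 300°)

Candidates: 39 free-cell centres × 16 headings = 624 poses. Raycast each; keep the one whose scan matches to 4 dp.
  (4.5, 1.5, 105°): beam 1 = 1.5529 ≠ 1.7321 ✗
  (2.5, 3.5, 165°): beam 1 = 5.6940 ≠ 1.7321 ✗
  (1.5, 3.5, 195°): beam 1 = 1.9319 ≠ 1.7321 ✗
  (2.5, 2.5, 165°): beam 1 = 6.7293 ≠ 1.7321 ✗
  (3.5, 1.5, 195°): beam 1 = 7.7646 ≠ 1.7321 ✗
  …
  (2.5, 6.5, 300°): r_1=1.7321, r_2=5.6940, r_3=1.5529, r_4=4.0415 — all match ✓
Only this pose fits every beam.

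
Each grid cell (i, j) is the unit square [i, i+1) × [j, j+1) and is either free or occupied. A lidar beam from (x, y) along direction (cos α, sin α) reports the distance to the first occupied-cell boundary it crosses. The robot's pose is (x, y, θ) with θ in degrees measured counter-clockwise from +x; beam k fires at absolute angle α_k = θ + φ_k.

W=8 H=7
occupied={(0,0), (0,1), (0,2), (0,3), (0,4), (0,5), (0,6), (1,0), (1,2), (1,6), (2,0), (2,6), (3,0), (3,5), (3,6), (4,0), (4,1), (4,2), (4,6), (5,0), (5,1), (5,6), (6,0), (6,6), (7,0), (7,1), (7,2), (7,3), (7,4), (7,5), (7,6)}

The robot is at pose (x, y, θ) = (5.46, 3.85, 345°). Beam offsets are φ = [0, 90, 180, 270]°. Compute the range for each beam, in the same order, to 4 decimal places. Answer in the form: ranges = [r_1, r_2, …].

beam 1: φ=0°, α=345°
  dir = (cos 345°, sin 345°) = (0.9659, -0.2588); from cell (5,3)
  next x-line at t=0.5590, next y-line at t=3.2841; Δt_x=1.0353, Δt_y=3.8637
    x: enter (6,3) at t=0.5590
    x: enter (7,3) at t=1.5943 ← occupied
  → r_1 = 1.5943
beam 2: φ=90°, α=75°
  dir = (cos 75°, sin 75°) = (0.2588, 0.9659); from cell (5,3)
  next x-line at t=2.0864, next y-line at t=0.1553; Δt_x=3.8637, Δt_y=1.0353
    y: enter (5,4) at t=0.1553
    y: enter (5,5) at t=1.1906
    x: enter (6,5) at t=2.0864
    y: enter (6,6) at t=2.2258 ← occupied
  → r_2 = 2.2258
beam 3: φ=180°, α=165°
  dir = (cos 165°, sin 165°) = (-0.9659, 0.2588); from cell (5,3)
  next x-line at t=0.4762, next y-line at t=0.5796; Δt_x=1.0353, Δt_y=3.8637
    x: enter (4,3) at t=0.4762
    y: enter (4,4) at t=0.5796
    x: enter (3,4) at t=1.5115
    x: enter (2,4) at t=2.5468
    x: enter (1,4) at t=3.5821
    y: enter (1,5) at t=4.4433
    x: enter (0,5) at t=4.6173 ← occupied
  → r_3 = 4.6173
beam 4: φ=270°, α=255°
  dir = (cos 255°, sin 255°) = (-0.2588, -0.9659); from cell (5,3)
  next x-line at t=1.7773, next y-line at t=0.8800; Δt_x=3.8637, Δt_y=1.0353
    y: enter (5,2) at t=0.8800
    x: enter (4,2) at t=1.7773 ← occupied
  → r_4 = 1.7773

ranges = [1.5943, 2.2258, 4.6173, 1.7773]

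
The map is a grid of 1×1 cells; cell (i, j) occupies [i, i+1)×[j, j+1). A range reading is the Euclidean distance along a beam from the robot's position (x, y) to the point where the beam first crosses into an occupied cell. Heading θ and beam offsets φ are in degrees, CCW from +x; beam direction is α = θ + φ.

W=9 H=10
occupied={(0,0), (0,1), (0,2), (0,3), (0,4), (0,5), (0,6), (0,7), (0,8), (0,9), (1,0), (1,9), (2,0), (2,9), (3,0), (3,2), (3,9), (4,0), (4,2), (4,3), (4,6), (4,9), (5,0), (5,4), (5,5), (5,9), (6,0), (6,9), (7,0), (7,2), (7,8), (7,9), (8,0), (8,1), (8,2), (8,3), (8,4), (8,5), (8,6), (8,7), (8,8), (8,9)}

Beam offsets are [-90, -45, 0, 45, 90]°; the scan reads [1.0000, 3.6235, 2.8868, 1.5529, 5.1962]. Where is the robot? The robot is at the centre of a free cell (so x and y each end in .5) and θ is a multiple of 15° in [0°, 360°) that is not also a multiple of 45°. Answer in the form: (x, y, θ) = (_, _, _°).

(x, y, θ) = (7.5, 5.5, 150°)

Candidates: 48 free-cell centres × 16 headings = 768 poses. Raycast each; keep the one whose scan matches to 4 dp.
  (5.5, 8.5, 240°): beam 2 = 4.6587 ≠ 3.6235 ✗
  (1.5, 4.5, 255°): beam 1 = 0.5176 ≠ 1.0000 ✗
  (1.5, 1.5, 105°): beam 1 = 1.9319 ≠ 1.0000 ✗
  (5.5, 3.5, 345°): beam 1 = 2.5882 ≠ 1.0000 ✗
  (3.5, 4.5, 105°): beam 1 = 1.5529 ≠ 1.0000 ✗
  …
  (7.5, 5.5, 150°): r_1=1.0000, r_2=3.6235, r_3=2.8868, r_4=1.5529, r_5=5.1962 — all match ✓
Unique over the lattice → pose = (7.5, 5.5, 150°).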